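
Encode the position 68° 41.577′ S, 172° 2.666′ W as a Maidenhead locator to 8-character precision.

AC31xh43

Add 180° to longitude and 90° to latitude: 7.95557, 21.30705.
Field: 7.95557/20 → 0 → A, 21.30705/10 → 2 → C; chars AC.
Square: 7.95557/2 → 3, 1.30705/1 → 1; chars 31.
Subsquare: 1.95557/0.0833333 → 23 → x, 0.30705/0.0416667 → 7 → h; chars xh.
Extended square: 0.03890/0.00833333 → 4, 0.01538/0.00416667 → 3; chars 43.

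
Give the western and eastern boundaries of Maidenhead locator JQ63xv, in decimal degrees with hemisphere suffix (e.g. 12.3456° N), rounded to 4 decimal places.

13.9167° E, 14.0000° E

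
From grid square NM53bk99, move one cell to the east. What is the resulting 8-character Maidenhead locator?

NM53ck09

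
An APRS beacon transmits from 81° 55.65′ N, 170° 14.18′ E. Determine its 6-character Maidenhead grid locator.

RR51cw

Shift to the Maidenhead origin (180°W, 90°S): lon 350.2363, lat 171.9275.
Field: 350.2363/20 → 17 → R, 171.9275/10 → 17 → R; chars RR.
Square: 10.2363/2 → 5, 1.9275/1 → 1; chars 51.
Subsquare: 0.2363/0.0833333 → 2 → c, 0.9275/0.0416667 → 22 → w; chars cw.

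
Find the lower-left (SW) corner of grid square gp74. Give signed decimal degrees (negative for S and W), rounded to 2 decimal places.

64.00, -46.00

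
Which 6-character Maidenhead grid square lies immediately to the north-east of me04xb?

ME14ac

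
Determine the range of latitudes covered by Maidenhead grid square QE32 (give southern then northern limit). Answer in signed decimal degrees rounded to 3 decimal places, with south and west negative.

Field Q=16, E=4: +16·20° lon, +4·10° lat → SW at lon 140°, lat -50°.
Square 3, 2: +3·2° lon, +2·1° lat → SW at lon 146°, lat -48°.
Cell spans 2° lon × 1° lat.
south -48.000, north -47.000.

-48.000, -47.000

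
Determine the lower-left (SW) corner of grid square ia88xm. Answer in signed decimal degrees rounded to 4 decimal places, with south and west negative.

-81.5000, -2.0833

Field I=8, A=0: +8·20° lon, +0·10° lat → SW at lon -20°, lat -90°.
Square 8, 8: +8·2° lon, +8·1° lat → SW at lon -4°, lat -82°.
Subsquare x=23, m=12: +23·0.0833333° lon, +12·0.0416667° lat → SW at lon -2.08333°, lat -81.5°.
latitude -81.5000, longitude -2.0833.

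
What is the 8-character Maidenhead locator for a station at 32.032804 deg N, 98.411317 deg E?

NM92ea97

Add 180° to longitude and 90° to latitude: 278.41132, 122.03280.
Field: 278.41132/20 → 13 → N, 122.03280/10 → 12 → M; chars NM.
Square: 18.41132/2 → 9, 2.03280/1 → 2; chars 92.
Subsquare: 0.41132/0.0833333 → 4 → e, 0.03280/0.0416667 → 0 → a; chars ea.
Extended square: 0.07798/0.00833333 → 9, 0.03280/0.00416667 → 7; chars 97.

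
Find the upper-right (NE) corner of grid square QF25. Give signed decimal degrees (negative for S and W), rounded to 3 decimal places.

Field Q=16, F=5: +16·20° lon, +5·10° lat → SW at lon 140°, lat -40°.
Square 2, 5: +2·2° lon, +5·1° lat → SW at lon 144°, lat -35°.
Cell spans 2° lon × 1° lat. NE corner is SW corner plus one full cell.
latitude -34.000, longitude 146.000.

-34.000, 146.000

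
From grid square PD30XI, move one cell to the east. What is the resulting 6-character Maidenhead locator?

PD40ai

Longitude subsquare x = 23; +1 → 24, wraps to 0 = a, carry into square.
Longitude square 3; +1 → 4.
The latitude characters are unchanged.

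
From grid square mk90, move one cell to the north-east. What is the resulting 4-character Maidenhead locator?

NK01

Longitude square 9; +1 → 10, wraps to 0, carry into field.
Longitude field M = 12; +1 → 13 = N.
Latitude square 0; +1 → 1.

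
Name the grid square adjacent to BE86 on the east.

BE96

Longitude square 8; +1 → 9.
The latitude characters are unchanged.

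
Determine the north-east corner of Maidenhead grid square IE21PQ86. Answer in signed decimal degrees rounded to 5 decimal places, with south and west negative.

-48.30417, -14.67500

Field I=8, E=4: +8·20° lon, +4·10° lat → SW at lon -20°, lat -50°.
Square 2, 1: +2·2° lon, +1·1° lat → SW at lon -16°, lat -49°.
Subsquare p=15, q=16: +15·0.0833333° lon, +16·0.0416667° lat → SW at lon -14.75°, lat -48.3333°.
Extended square 8, 6: +8·0.00833333° lon, +6·0.00416667° lat → SW at lon -14.6833°, lat -48.3083°.
Cell spans 0.00833333° lon × 0.00416667° lat. NE corner is SW corner plus one full cell.
latitude -48.30417, longitude -14.67500.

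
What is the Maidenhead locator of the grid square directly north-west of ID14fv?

ID14ew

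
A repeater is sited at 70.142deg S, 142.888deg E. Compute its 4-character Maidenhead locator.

Add 180° to longitude and 90° to latitude: 322.89, 19.86.
Field: 322.89/20 → 16 → Q, 19.86/10 → 1 → B; chars QB.
Square: 2.89/2 → 1, 9.86/1 → 9; chars 19.

QB19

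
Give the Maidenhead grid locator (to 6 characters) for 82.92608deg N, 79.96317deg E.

MR92xw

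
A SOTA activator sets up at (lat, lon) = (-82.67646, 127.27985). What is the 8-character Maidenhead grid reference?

PA37ph37

Add 180° to longitude and 90° to latitude: 307.27985, 7.32354.
Field: lon ⌊307.27985/20⌋ = 15 → P; lat ⌊7.32354/10⌋ = 0 → A.
Square: lon ⌊7.27985/2⌋ = 3; lat ⌊7.32354/1⌋ = 7.
Subsquare: lon ⌊1.27985/0.0833333⌋ = 15 → p; lat ⌊0.32354/0.0416667⌋ = 7 → h.
Extended square: lon ⌊0.02985/0.00833333⌋ = 3; lat ⌊0.03187/0.00416667⌋ = 7.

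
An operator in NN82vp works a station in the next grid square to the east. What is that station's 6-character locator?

Longitude subsquare v = 21; +1 → 22 = w.
The latitude characters are unchanged.

NN82wp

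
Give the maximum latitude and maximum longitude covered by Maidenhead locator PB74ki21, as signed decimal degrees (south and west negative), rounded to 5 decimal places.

Field P=15, B=1: +15·20° lon, +1·10° lat → SW at lon 120°, lat -80°.
Square 7, 4: +7·2° lon, +4·1° lat → SW at lon 134°, lat -76°.
Subsquare k=10, i=8: +10·0.0833333° lon, +8·0.0416667° lat → SW at lon 134.833°, lat -75.6667°.
Extended square 2, 1: +2·0.00833333° lon, +1·0.00416667° lat → SW at lon 134.85°, lat -75.6625°.
Cell spans 0.00833333° lon × 0.00416667° lat. NE corner is SW corner plus one full cell.
latitude -75.65833, longitude 134.85833.

-75.65833, 134.85833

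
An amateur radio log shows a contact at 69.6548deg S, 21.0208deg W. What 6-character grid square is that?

HC90li

Offset from 180°W / 90°S: lon 158.9792°, lat 20.3452°.
Field: lon ⌊158.9792/20⌋ = 7 → H; lat ⌊20.3452/10⌋ = 2 → C.
Square: lon ⌊18.9792/2⌋ = 9; lat ⌊0.3452/1⌋ = 0.
Subsquare: lon ⌊0.9792/0.0833333⌋ = 11 → l; lat ⌊0.3452/0.0416667⌋ = 8 → i.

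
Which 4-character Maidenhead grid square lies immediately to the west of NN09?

MN99

Longitude square 0; −1 → -1, wraps to 9, carry into field.
Longitude field N = 13; −1 → 12 = M.
The latitude characters are unchanged.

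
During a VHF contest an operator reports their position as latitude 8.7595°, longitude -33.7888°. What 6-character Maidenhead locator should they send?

HJ38cs

Offset from 180°W / 90°S: lon 146.2112°, lat 98.7595°.
Field (20°×10°, letters A–R): 146.2112/20 → 7 → H, 98.7595/10 → 9 → J; chars HJ.
Square (2°×1°, digits 0–9): 6.2112/2 → 3, 8.7595/1 → 8; chars 38.
Subsquare (5′×2.5′, letters a–x): 0.2112/0.0833333 → 2 → c, 0.7595/0.0416667 → 18 → s; chars cs.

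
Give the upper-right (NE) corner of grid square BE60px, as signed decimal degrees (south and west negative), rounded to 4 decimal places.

Field B=1, E=4: +1·20° lon, +4·10° lat → SW at lon -160°, lat -50°.
Square 6, 0: +6·2° lon, +0·1° lat → SW at lon -148°, lat -50°.
Subsquare p=15, x=23: +15·0.0833333° lon, +23·0.0416667° lat → SW at lon -146.75°, lat -49.0417°.
Cell spans 0.0833333° lon × 0.0416667° lat. NE corner is SW corner plus one full cell.
latitude -49.0000, longitude -146.6667.

-49.0000, -146.6667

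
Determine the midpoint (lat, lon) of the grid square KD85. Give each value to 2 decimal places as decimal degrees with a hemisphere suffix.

Field K=10, D=3: +10·20° lon, +3·10° lat → SW at lon 20°, lat -60°.
Square 8, 5: +8·2° lon, +5·1° lat → SW at lon 36°, lat -55°.
Cell spans 2° lon × 1° lat. Centre is SW corner plus half of each.
latitude 54.50° S, longitude 37.00° E.

54.50° S, 37.00° E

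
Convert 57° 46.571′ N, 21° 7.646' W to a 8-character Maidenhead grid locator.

Add 180° to longitude and 90° to latitude: 158.87257, 147.77618.
Field: lon ⌊158.87257/20⌋ = 7 → H; lat ⌊147.77618/10⌋ = 14 → O.
Square: lon ⌊18.87257/2⌋ = 9; lat ⌊7.77618/1⌋ = 7.
Subsquare: lon ⌊0.87257/0.0833333⌋ = 10 → k; lat ⌊0.77618/0.0416667⌋ = 18 → s.
Extended square: lon ⌊0.03923/0.00833333⌋ = 4; lat ⌊0.02618/0.00416667⌋ = 6.

HO97ks46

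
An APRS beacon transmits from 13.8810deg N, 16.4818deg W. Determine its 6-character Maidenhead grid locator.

IK13sv

Shift to the Maidenhead origin (180°W, 90°S): lon 163.5182, lat 103.8810.
Field: lon ⌊163.5182/20⌋ = 8 → I; lat ⌊103.8810/10⌋ = 10 → K.
Square: lon ⌊3.5182/2⌋ = 1; lat ⌊3.8810/1⌋ = 3.
Subsquare: lon ⌊1.5182/0.0833333⌋ = 18 → s; lat ⌊0.8810/0.0416667⌋ = 21 → v.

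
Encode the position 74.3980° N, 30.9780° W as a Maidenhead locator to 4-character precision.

HQ44

Shift to the Maidenhead origin (180°W, 90°S): lon 149.02, lat 164.40.
Field: lon ⌊149.02/20⌋ = 7 → H; lat ⌊164.40/10⌋ = 16 → Q.
Square: lon ⌊9.02/2⌋ = 4; lat ⌊4.40/1⌋ = 4.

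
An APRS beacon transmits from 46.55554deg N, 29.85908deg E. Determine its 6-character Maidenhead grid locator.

KN46wn

Offset from 180°W / 90°S: lon 209.8591°, lat 136.5555°.
Field: 209.8591/20 → 10 → K, 136.5555/10 → 13 → N; chars KN.
Square: 9.8591/2 → 4, 6.5555/1 → 6; chars 46.
Subsquare: 1.8591/0.0833333 → 22 → w, 0.5555/0.0416667 → 13 → n; chars wn.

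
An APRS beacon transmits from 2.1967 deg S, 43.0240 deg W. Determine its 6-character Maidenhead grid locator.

GI87lt

Add 180° to longitude and 90° to latitude: 136.9760, 87.8033.
Field: 136.9760/20 → 6 → G, 87.8033/10 → 8 → I; chars GI.
Square: 16.9760/2 → 8, 7.8033/1 → 7; chars 87.
Subsquare: 0.9760/0.0833333 → 11 → l, 0.8033/0.0416667 → 19 → t; chars lt.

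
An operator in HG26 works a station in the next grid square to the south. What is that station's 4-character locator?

HG25

Latitude square 6; −1 → 5.
The longitude characters are unchanged.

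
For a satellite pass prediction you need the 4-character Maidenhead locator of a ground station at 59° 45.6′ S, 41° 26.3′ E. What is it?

LD00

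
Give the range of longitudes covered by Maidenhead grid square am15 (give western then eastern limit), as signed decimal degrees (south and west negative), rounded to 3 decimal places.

-178.000, -176.000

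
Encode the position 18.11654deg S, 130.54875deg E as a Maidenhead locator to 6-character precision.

Offset from 180°W / 90°S: lon 310.5488°, lat 71.8835°.
Field: lon ⌊310.5488/20⌋ = 15 → P; lat ⌊71.8835/10⌋ = 7 → H.
Square: lon ⌊10.5488/2⌋ = 5; lat ⌊1.8835/1⌋ = 1.
Subsquare: lon ⌊0.5488/0.0833333⌋ = 6 → g; lat ⌊0.8835/0.0416667⌋ = 21 → v.

PH51gv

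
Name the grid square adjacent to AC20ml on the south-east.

Longitude subsquare m = 12; +1 → 13 = n.
Latitude subsquare l = 11; −1 → 10 = k.

AC20nk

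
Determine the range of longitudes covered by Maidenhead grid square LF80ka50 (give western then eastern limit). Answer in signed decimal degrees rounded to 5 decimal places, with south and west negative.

Field L=11, F=5: +11·20° lon, +5·10° lat → SW at lon 40°, lat -40°.
Square 8, 0: +8·2° lon, +0·1° lat → SW at lon 56°, lat -40°.
Subsquare k=10, a=0: +10·0.0833333° lon, +0·0.0416667° lat → SW at lon 56.8333°, lat -40°.
Extended square 5, 0: +5·0.00833333° lon, +0·0.00416667° lat → SW at lon 56.875°, lat -40°.
Cell spans 0.00833333° lon × 0.00416667° lat.
west 56.87500, east 56.88333.

56.87500, 56.88333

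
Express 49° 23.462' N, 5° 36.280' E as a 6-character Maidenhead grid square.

JN29tj

Offset from 180°W / 90°S: lon 185.6047°, lat 139.3910°.
Field: lon ⌊185.6047/20⌋ = 9 → J; lat ⌊139.3910/10⌋ = 13 → N.
Square: lon ⌊5.6047/2⌋ = 2; lat ⌊9.3910/1⌋ = 9.
Subsquare: lon ⌊1.6047/0.0833333⌋ = 19 → t; lat ⌊0.3910/0.0416667⌋ = 9 → j.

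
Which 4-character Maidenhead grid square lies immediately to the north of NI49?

Latitude square 9; +1 → 10, wraps to 0, carry into field.
Latitude field I = 8; +1 → 9 = J.
The longitude characters are unchanged.

NJ40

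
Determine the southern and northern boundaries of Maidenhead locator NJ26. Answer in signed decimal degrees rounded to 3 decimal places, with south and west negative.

6.000, 7.000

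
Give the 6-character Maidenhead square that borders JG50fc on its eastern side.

JG50gc

Longitude subsquare f = 5; +1 → 6 = g.
The latitude characters are unchanged.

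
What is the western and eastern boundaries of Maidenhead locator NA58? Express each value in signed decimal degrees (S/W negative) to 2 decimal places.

90.00, 92.00

Field N=13, A=0: +13·20° lon, +0·10° lat → SW at lon 80°, lat -90°.
Square 5, 8: +5·2° lon, +8·1° lat → SW at lon 90°, lat -82°.
Cell spans 2° lon × 1° lat.
west 90.00, east 92.00.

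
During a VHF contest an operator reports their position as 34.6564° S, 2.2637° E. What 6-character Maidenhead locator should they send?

JF15di

Shift to the Maidenhead origin (180°W, 90°S): lon 182.2637, lat 55.3436.
Field: 182.2637/20 → 9 → J, 55.3436/10 → 5 → F; chars JF.
Square: 2.2637/2 → 1, 5.3436/1 → 5; chars 15.
Subsquare: 0.2637/0.0833333 → 3 → d, 0.3436/0.0416667 → 8 → i; chars di.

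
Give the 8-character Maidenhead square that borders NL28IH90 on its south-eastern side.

Longitude extended square 9; +1 → 10, wraps to 0, carry into subsquare.
Longitude subsquare i = 8; +1 → 9 = j.
Latitude extended square 0; −1 → -1, wraps to 9, carry into subsquare.
Latitude subsquare h = 7; −1 → 6 = g.

NL28jg09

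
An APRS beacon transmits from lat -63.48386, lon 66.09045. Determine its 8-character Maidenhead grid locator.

Offset from 180°W / 90°S: lon 246.09045°, lat 26.51614°.
Field: lon ⌊246.09045/20⌋ = 12 → M; lat ⌊26.51614/10⌋ = 2 → C.
Square: lon ⌊6.09045/2⌋ = 3; lat ⌊6.51614/1⌋ = 6.
Subsquare: lon ⌊0.09045/0.0833333⌋ = 1 → b; lat ⌊0.51614/0.0416667⌋ = 12 → m.
Extended square: lon ⌊0.00712/0.00833333⌋ = 0; lat ⌊0.01614/0.00416667⌋ = 3.

MC36bm03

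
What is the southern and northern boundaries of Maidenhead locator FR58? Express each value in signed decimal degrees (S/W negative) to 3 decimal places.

Field F=5, R=17: +5·20° lon, +17·10° lat → SW at lon -80°, lat 80°.
Square 5, 8: +5·2° lon, +8·1° lat → SW at lon -70°, lat 88°.
Cell spans 2° lon × 1° lat.
south 88.000, north 89.000.

88.000, 89.000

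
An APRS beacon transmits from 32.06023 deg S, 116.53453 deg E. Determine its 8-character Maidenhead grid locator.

OF87gw45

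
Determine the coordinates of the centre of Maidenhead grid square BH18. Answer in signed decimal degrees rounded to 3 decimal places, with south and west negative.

-11.500, -157.000

Field B=1, H=7: +1·20° lon, +7·10° lat → SW at lon -160°, lat -20°.
Square 1, 8: +1·2° lon, +8·1° lat → SW at lon -158°, lat -12°.
Cell spans 2° lon × 1° lat. Centre is SW corner plus half of each.
latitude -11.500, longitude -157.000.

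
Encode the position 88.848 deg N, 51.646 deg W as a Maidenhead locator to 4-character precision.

GR48

Offset from 180°W / 90°S: lon 128.35°, lat 178.85°.
Field (20°×10°, letters A–R): lon ⌊128.35/20⌋ = 6 → G; lat ⌊178.85/10⌋ = 17 → R.
Square (2°×1°, digits 0–9): lon ⌊8.35/2⌋ = 4; lat ⌊8.85/1⌋ = 8.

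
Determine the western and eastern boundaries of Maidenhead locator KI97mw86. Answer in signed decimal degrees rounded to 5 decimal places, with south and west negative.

Field K=10, I=8: +10·20° lon, +8·10° lat → SW at lon 20°, lat -10°.
Square 9, 7: +9·2° lon, +7·1° lat → SW at lon 38°, lat -3°.
Subsquare m=12, w=22: +12·0.0833333° lon, +22·0.0416667° lat → SW at lon 39°, lat -2.08333°.
Extended square 8, 6: +8·0.00833333° lon, +6·0.00416667° lat → SW at lon 39.0667°, lat -2.05833°.
Cell spans 0.00833333° lon × 0.00416667° lat.
west 39.06667, east 39.07500.

39.06667, 39.07500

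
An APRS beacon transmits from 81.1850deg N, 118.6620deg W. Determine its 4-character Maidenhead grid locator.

Shift to the Maidenhead origin (180°W, 90°S): lon 61.34, lat 171.19.
Field: 61.34/20 → 3 → D, 171.19/10 → 17 → R; chars DR.
Square: 1.34/2 → 0, 1.19/1 → 1; chars 01.

DR01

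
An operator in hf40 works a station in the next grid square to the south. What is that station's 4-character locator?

HE49

Latitude square 0; −1 → -1, wraps to 9, carry into field.
Latitude field F = 5; −1 → 4 = E.
The longitude characters are unchanged.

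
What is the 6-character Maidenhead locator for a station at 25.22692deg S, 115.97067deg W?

DG24as

Shift to the Maidenhead origin (180°W, 90°S): lon 64.0293, lat 64.7731.
Field (20°×10°, letters A–R): 64.0293/20 → 3 → D, 64.7731/10 → 6 → G; chars DG.
Square (2°×1°, digits 0–9): 4.0293/2 → 2, 4.7731/1 → 4; chars 24.
Subsquare (5′×2.5′, letters a–x): 0.0293/0.0833333 → 0 → a, 0.7731/0.0416667 → 18 → s; chars as.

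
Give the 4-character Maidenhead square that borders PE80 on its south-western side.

PD79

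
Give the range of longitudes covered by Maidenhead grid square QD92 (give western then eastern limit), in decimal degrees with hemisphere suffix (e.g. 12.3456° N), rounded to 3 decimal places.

Field Q=16, D=3: +16·20° lon, +3·10° lat → SW at lon 140°, lat -60°.
Square 9, 2: +9·2° lon, +2·1° lat → SW at lon 158°, lat -58°.
Cell spans 2° lon × 1° lat.
west 158.000° E, east 160.000° E.

158.000° E, 160.000° E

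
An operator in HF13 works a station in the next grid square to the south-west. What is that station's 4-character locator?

Longitude square 1; −1 → 0.
Latitude square 3; −1 → 2.

HF02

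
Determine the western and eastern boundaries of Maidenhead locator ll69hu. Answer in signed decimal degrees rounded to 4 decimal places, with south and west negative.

52.5833, 52.6667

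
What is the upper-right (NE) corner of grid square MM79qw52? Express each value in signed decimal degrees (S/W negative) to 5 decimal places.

39.92917, 75.38333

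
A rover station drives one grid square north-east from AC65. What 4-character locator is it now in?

Longitude square 6; +1 → 7.
Latitude square 5; +1 → 6.

AC76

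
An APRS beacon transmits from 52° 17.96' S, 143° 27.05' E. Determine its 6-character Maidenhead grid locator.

Add 180° to longitude and 90° to latitude: 323.4508, 37.7007.
Field (20°×10°, letters A–R): lon ⌊323.4508/20⌋ = 16 → Q; lat ⌊37.7007/10⌋ = 3 → D.
Square (2°×1°, digits 0–9): lon ⌊3.4508/2⌋ = 1; lat ⌊7.7007/1⌋ = 7.
Subsquare (5′×2.5′, letters a–x): lon ⌊1.4508/0.0833333⌋ = 17 → r; lat ⌊0.7007/0.0416667⌋ = 16 → q.

QD17rq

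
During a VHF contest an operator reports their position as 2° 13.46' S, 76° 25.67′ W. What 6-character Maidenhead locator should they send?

FI17ss

Shift to the Maidenhead origin (180°W, 90°S): lon 103.5722, lat 87.7757.
Field (20°×10°, letters A–R): lon ⌊103.5722/20⌋ = 5 → F; lat ⌊87.7757/10⌋ = 8 → I.
Square (2°×1°, digits 0–9): lon ⌊3.5722/2⌋ = 1; lat ⌊7.7757/1⌋ = 7.
Subsquare (5′×2.5′, letters a–x): lon ⌊1.5722/0.0833333⌋ = 18 → s; lat ⌊0.7757/0.0416667⌋ = 18 → s.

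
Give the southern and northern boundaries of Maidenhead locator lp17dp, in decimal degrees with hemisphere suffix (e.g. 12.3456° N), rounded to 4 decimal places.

67.6250° N, 67.6667° N

Field L=11, P=15: +11·20° lon, +15·10° lat → SW at lon 40°, lat 60°.
Square 1, 7: +1·2° lon, +7·1° lat → SW at lon 42°, lat 67°.
Subsquare d=3, p=15: +3·0.0833333° lon, +15·0.0416667° lat → SW at lon 42.25°, lat 67.625°.
Cell spans 0.0833333° lon × 0.0416667° lat.
south 67.6250° N, north 67.6667° N.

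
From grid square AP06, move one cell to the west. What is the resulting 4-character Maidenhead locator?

RP96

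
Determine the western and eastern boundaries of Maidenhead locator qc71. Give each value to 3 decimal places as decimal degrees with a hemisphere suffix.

Field Q=16, C=2: +16·20° lon, +2·10° lat → SW at lon 140°, lat -70°.
Square 7, 1: +7·2° lon, +1·1° lat → SW at lon 154°, lat -69°.
Cell spans 2° lon × 1° lat.
west 154.000° E, east 156.000° E.

154.000° E, 156.000° E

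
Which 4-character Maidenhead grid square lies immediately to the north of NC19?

ND10

Latitude square 9; +1 → 10, wraps to 0, carry into field.
Latitude field C = 2; +1 → 3 = D.
The longitude characters are unchanged.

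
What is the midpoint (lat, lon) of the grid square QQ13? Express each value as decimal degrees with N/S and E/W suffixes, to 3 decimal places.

73.500° N, 143.000° E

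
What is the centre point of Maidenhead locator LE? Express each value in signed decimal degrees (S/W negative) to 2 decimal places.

-45.00, 50.00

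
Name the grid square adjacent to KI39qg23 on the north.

KI39qg24

Latitude extended square 3; +1 → 4.
The longitude characters are unchanged.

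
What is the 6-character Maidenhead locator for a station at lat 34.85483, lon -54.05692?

Add 180° to longitude and 90° to latitude: 125.9431, 124.8548.
Field: lon ⌊125.9431/20⌋ = 6 → G; lat ⌊124.8548/10⌋ = 12 → M.
Square: lon ⌊5.9431/2⌋ = 2; lat ⌊4.8548/1⌋ = 4.
Subsquare: lon ⌊1.9431/0.0833333⌋ = 23 → x; lat ⌊0.8548/0.0416667⌋ = 20 → u.

GM24xu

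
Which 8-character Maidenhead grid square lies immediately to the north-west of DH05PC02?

Longitude extended square 0; −1 → -1, wraps to 9, carry into subsquare.
Longitude subsquare p = 15; −1 → 14 = o.
Latitude extended square 2; +1 → 3.

DH05oc93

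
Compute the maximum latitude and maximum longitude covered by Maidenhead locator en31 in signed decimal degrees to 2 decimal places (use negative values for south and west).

Field E=4, N=13: +4·20° lon, +13·10° lat → SW at lon -100°, lat 40°.
Square 3, 1: +3·2° lon, +1·1° lat → SW at lon -94°, lat 41°.
Cell spans 2° lon × 1° lat. NE corner is SW corner plus one full cell.
latitude 42.00, longitude -92.00.

42.00, -92.00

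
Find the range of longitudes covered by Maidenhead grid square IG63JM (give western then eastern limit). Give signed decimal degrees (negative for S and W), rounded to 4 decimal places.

Field I=8, G=6: +8·20° lon, +6·10° lat → SW at lon -20°, lat -30°.
Square 6, 3: +6·2° lon, +3·1° lat → SW at lon -8°, lat -27°.
Subsquare j=9, m=12: +9·0.0833333° lon, +12·0.0416667° lat → SW at lon -7.25°, lat -26.5°.
Cell spans 0.0833333° lon × 0.0416667° lat.
west -7.2500, east -7.1667.

-7.2500, -7.1667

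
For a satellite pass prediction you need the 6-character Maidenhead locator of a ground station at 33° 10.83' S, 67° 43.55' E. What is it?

MF36ut

Add 180° to longitude and 90° to latitude: 247.7258, 56.8195.
Field (20°×10°, letters A–R): 247.7258/20 → 12 → M, 56.8195/10 → 5 → F; chars MF.
Square (2°×1°, digits 0–9): 7.7258/2 → 3, 6.8195/1 → 6; chars 36.
Subsquare (5′×2.5′, letters a–x): 1.7258/0.0833333 → 20 → u, 0.8195/0.0416667 → 19 → t; chars ut.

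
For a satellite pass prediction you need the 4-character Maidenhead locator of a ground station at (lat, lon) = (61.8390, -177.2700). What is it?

AP11

Shift to the Maidenhead origin (180°W, 90°S): lon 2.73, lat 151.84.
Field: 2.73/20 → 0 → A, 151.84/10 → 15 → P; chars AP.
Square: 2.73/2 → 1, 1.84/1 → 1; chars 11.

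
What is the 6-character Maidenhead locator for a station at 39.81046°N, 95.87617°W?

Shift to the Maidenhead origin (180°W, 90°S): lon 84.1238, lat 129.8105.
Field: lon ⌊84.1238/20⌋ = 4 → E; lat ⌊129.8105/10⌋ = 12 → M.
Square: lon ⌊4.1238/2⌋ = 2; lat ⌊9.8105/1⌋ = 9.
Subsquare: lon ⌊0.1238/0.0833333⌋ = 1 → b; lat ⌊0.8105/0.0416667⌋ = 19 → t.

EM29bt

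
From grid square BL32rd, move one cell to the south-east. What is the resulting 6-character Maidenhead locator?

Longitude subsquare r = 17; +1 → 18 = s.
Latitude subsquare d = 3; −1 → 2 = c.

BL32sc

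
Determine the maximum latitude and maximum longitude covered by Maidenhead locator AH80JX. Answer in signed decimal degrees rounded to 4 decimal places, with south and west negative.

Field A=0, H=7: +0·20° lon, +7·10° lat → SW at lon -180°, lat -20°.
Square 8, 0: +8·2° lon, +0·1° lat → SW at lon -164°, lat -20°.
Subsquare j=9, x=23: +9·0.0833333° lon, +23·0.0416667° lat → SW at lon -163.25°, lat -19.0417°.
Cell spans 0.0833333° lon × 0.0416667° lat. NE corner is SW corner plus one full cell.
latitude -19.0000, longitude -163.1667.

-19.0000, -163.1667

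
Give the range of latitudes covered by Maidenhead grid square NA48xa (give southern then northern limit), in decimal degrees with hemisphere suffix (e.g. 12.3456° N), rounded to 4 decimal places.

Field N=13, A=0: +13·20° lon, +0·10° lat → SW at lon 80°, lat -90°.
Square 4, 8: +4·2° lon, +8·1° lat → SW at lon 88°, lat -82°.
Subsquare x=23, a=0: +23·0.0833333° lon, +0·0.0416667° lat → SW at lon 89.9167°, lat -82°.
Cell spans 0.0833333° lon × 0.0416667° lat.
south 82.0000° S, north 81.9583° S.

82.0000° S, 81.9583° S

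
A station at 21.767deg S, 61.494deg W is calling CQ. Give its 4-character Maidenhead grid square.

Offset from 180°W / 90°S: lon 118.51°, lat 68.23°.
Field (20°×10°, letters A–R): lon ⌊118.51/20⌋ = 5 → F; lat ⌊68.23/10⌋ = 6 → G.
Square (2°×1°, digits 0–9): lon ⌊18.51/2⌋ = 9; lat ⌊8.23/1⌋ = 8.

FG98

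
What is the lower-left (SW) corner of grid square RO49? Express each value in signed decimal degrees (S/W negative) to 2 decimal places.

59.00, 168.00

Field R=17, O=14: +17·20° lon, +14·10° lat → SW at lon 160°, lat 50°.
Square 4, 9: +4·2° lon, +9·1° lat → SW at lon 168°, lat 59°.
latitude 59.00, longitude 168.00.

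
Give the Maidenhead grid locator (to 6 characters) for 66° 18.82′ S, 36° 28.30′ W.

Offset from 180°W / 90°S: lon 143.5283°, lat 23.6863°.
Field (20°×10°, letters A–R): 143.5283/20 → 7 → H, 23.6863/10 → 2 → C; chars HC.
Square (2°×1°, digits 0–9): 3.5283/2 → 1, 3.6863/1 → 3; chars 13.
Subsquare (5′×2.5′, letters a–x): 1.5283/0.0833333 → 18 → s, 0.6863/0.0416667 → 16 → q; chars sq.

HC13sq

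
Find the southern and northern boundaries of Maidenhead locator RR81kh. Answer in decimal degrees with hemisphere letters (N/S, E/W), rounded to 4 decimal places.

81.2917° N, 81.3333° N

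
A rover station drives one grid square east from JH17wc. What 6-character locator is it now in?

JH17xc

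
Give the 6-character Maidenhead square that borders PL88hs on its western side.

PL88gs

Longitude subsquare h = 7; −1 → 6 = g.
The latitude characters are unchanged.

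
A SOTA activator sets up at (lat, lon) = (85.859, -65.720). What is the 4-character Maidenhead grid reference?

FR75

Shift to the Maidenhead origin (180°W, 90°S): lon 114.28, lat 175.86.
Field (20°×10°, letters A–R): lon ⌊114.28/20⌋ = 5 → F; lat ⌊175.86/10⌋ = 17 → R.
Square (2°×1°, digits 0–9): lon ⌊14.28/2⌋ = 7; lat ⌊5.86/1⌋ = 5.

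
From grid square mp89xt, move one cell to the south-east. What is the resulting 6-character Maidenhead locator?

MP99as

Longitude subsquare x = 23; +1 → 24, wraps to 0 = a, carry into square.
Longitude square 8; +1 → 9.
Latitude subsquare t = 19; −1 → 18 = s.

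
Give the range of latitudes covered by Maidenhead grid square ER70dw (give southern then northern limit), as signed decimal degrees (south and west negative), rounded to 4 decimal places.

Field E=4, R=17: +4·20° lon, +17·10° lat → SW at lon -100°, lat 80°.
Square 7, 0: +7·2° lon, +0·1° lat → SW at lon -86°, lat 80°.
Subsquare d=3, w=22: +3·0.0833333° lon, +22·0.0416667° lat → SW at lon -85.75°, lat 80.9167°.
Cell spans 0.0833333° lon × 0.0416667° lat.
south 80.9167, north 80.9583.

80.9167, 80.9583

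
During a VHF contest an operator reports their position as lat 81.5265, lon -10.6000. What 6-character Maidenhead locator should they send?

IR41qm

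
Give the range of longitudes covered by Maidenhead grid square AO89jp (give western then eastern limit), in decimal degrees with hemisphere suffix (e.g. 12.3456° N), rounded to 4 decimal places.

163.2500° W, 163.1667° W

Field A=0, O=14: +0·20° lon, +14·10° lat → SW at lon -180°, lat 50°.
Square 8, 9: +8·2° lon, +9·1° lat → SW at lon -164°, lat 59°.
Subsquare j=9, p=15: +9·0.0833333° lon, +15·0.0416667° lat → SW at lon -163.25°, lat 59.625°.
Cell spans 0.0833333° lon × 0.0416667° lat.
west 163.2500° W, east 163.1667° W.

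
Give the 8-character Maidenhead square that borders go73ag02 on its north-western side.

Longitude extended square 0; −1 → -1, wraps to 9, carry into subsquare.
Longitude subsquare a = 0; −1 → -1, wraps to 23 = x, carry into square.
Longitude square 7; −1 → 6.
Latitude extended square 2; +1 → 3.

GO63xg93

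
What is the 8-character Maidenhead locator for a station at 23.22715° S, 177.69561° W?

AG16ds65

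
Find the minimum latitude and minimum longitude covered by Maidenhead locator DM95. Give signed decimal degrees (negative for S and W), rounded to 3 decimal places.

Field D=3, M=12: +3·20° lon, +12·10° lat → SW at lon -120°, lat 30°.
Square 9, 5: +9·2° lon, +5·1° lat → SW at lon -102°, lat 35°.
latitude 35.000, longitude -102.000.

35.000, -102.000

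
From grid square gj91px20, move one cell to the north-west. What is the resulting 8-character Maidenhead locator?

Longitude extended square 2; −1 → 1.
Latitude extended square 0; +1 → 1.

GJ91px11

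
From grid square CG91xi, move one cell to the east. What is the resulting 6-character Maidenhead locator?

DG01ai

Longitude subsquare x = 23; +1 → 24, wraps to 0 = a, carry into square.
Longitude square 9; +1 → 10, wraps to 0, carry into field.
Longitude field C = 2; +1 → 3 = D.
The latitude characters are unchanged.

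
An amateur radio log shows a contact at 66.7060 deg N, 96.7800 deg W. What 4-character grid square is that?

Offset from 180°W / 90°S: lon 83.22°, lat 156.71°.
Field (20°×10°, letters A–R): lon ⌊83.22/20⌋ = 4 → E; lat ⌊156.71/10⌋ = 15 → P.
Square (2°×1°, digits 0–9): lon ⌊3.22/2⌋ = 1; lat ⌊6.71/1⌋ = 6.

EP16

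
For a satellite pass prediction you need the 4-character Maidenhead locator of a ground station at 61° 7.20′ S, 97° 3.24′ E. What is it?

NC88

Add 180° to longitude and 90° to latitude: 277.05, 28.88.
Field: 277.05/20 → 13 → N, 28.88/10 → 2 → C; chars NC.
Square: 17.05/2 → 8, 8.88/1 → 8; chars 88.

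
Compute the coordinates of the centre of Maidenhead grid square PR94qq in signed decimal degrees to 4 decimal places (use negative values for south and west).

84.6875, 139.3750

Field P=15, R=17: +15·20° lon, +17·10° lat → SW at lon 120°, lat 80°.
Square 9, 4: +9·2° lon, +4·1° lat → SW at lon 138°, lat 84°.
Subsquare q=16, q=16: +16·0.0833333° lon, +16·0.0416667° lat → SW at lon 139.333°, lat 84.6667°.
Cell spans 0.0833333° lon × 0.0416667° lat. Centre is SW corner plus half of each.
latitude 84.6875, longitude 139.3750.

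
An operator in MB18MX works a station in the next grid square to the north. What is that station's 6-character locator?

MB19ma

Latitude subsquare x = 23; +1 → 24, wraps to 0 = a, carry into square.
Latitude square 8; +1 → 9.
The longitude characters are unchanged.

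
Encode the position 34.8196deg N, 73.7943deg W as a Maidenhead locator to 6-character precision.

FM34ct

Offset from 180°W / 90°S: lon 106.2057°, lat 124.8196°.
Field (20°×10°, letters A–R): 106.2057/20 → 5 → F, 124.8196/10 → 12 → M; chars FM.
Square (2°×1°, digits 0–9): 6.2057/2 → 3, 4.8196/1 → 4; chars 34.
Subsquare (5′×2.5′, letters a–x): 0.2057/0.0833333 → 2 → c, 0.8196/0.0416667 → 19 → t; chars ct.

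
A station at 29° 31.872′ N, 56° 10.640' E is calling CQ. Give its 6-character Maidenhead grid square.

LL89cm

Add 180° to longitude and 90° to latitude: 236.1773, 119.5312.
Field: 236.1773/20 → 11 → L, 119.5312/10 → 11 → L; chars LL.
Square: 16.1773/2 → 8, 9.5312/1 → 9; chars 89.
Subsquare: 0.1773/0.0833333 → 2 → c, 0.5312/0.0416667 → 12 → m; chars cm.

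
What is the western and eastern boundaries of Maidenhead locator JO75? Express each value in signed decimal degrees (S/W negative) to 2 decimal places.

Field J=9, O=14: +9·20° lon, +14·10° lat → SW at lon 0°, lat 50°.
Square 7, 5: +7·2° lon, +5·1° lat → SW at lon 14°, lat 55°.
Cell spans 2° lon × 1° lat.
west 14.00, east 16.00.

14.00, 16.00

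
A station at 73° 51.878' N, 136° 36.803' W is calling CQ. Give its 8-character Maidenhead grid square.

CQ13qu67

Shift to the Maidenhead origin (180°W, 90°S): lon 43.38662, lat 163.86463.
Field: lon ⌊43.38662/20⌋ = 2 → C; lat ⌊163.86463/10⌋ = 16 → Q.
Square: lon ⌊3.38662/2⌋ = 1; lat ⌊3.86463/1⌋ = 3.
Subsquare: lon ⌊1.38662/0.0833333⌋ = 16 → q; lat ⌊0.86463/0.0416667⌋ = 20 → u.
Extended square: lon ⌊0.05328/0.00833333⌋ = 6; lat ⌊0.03130/0.00416667⌋ = 7.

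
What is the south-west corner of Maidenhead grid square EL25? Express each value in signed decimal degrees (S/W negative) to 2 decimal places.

25.00, -96.00

Field E=4, L=11: +4·20° lon, +11·10° lat → SW at lon -100°, lat 20°.
Square 2, 5: +2·2° lon, +5·1° lat → SW at lon -96°, lat 25°.
latitude 25.00, longitude -96.00.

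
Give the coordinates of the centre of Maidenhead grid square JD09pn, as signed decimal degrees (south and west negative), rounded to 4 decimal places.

-50.4375, 1.2917

Field J=9, D=3: +9·20° lon, +3·10° lat → SW at lon 0°, lat -60°.
Square 0, 9: +0·2° lon, +9·1° lat → SW at lon 0°, lat -51°.
Subsquare p=15, n=13: +15·0.0833333° lon, +13·0.0416667° lat → SW at lon 1.25°, lat -50.4583°.
Cell spans 0.0833333° lon × 0.0416667° lat. Centre is SW corner plus half of each.
latitude -50.4375, longitude 1.2917.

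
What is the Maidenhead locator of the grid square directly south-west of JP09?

Longitude square 0; −1 → -1, wraps to 9, carry into field.
Longitude field J = 9; −1 → 8 = I.
Latitude square 9; −1 → 8.

IP98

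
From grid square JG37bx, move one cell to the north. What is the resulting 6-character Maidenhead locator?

Latitude subsquare x = 23; +1 → 24, wraps to 0 = a, carry into square.
Latitude square 7; +1 → 8.
The longitude characters are unchanged.

JG38ba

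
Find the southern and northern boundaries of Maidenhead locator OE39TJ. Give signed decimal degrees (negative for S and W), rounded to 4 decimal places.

-40.6250, -40.5833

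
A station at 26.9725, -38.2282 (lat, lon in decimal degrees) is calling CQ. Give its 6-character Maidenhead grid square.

HL06vx

Add 180° to longitude and 90° to latitude: 141.7718, 116.9725.
Field: lon ⌊141.7718/20⌋ = 7 → H; lat ⌊116.9725/10⌋ = 11 → L.
Square: lon ⌊1.7718/2⌋ = 0; lat ⌊6.9725/1⌋ = 6.
Subsquare: lon ⌊1.7718/0.0833333⌋ = 21 → v; lat ⌊0.9725/0.0416667⌋ = 23 → x.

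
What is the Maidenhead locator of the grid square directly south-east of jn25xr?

JN35aq

Longitude subsquare x = 23; +1 → 24, wraps to 0 = a, carry into square.
Longitude square 2; +1 → 3.
Latitude subsquare r = 17; −1 → 16 = q.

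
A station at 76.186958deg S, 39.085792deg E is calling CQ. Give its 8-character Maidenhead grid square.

KB93nt05

Add 180° to longitude and 90° to latitude: 219.08579, 13.81304.
Field: 219.08579/20 → 10 → K, 13.81304/10 → 1 → B; chars KB.
Square: 19.08579/2 → 9, 3.81304/1 → 3; chars 93.
Subsquare: 1.08579/0.0833333 → 13 → n, 0.81304/0.0416667 → 19 → t; chars nt.
Extended square: 0.00246/0.00833333 → 0, 0.02138/0.00416667 → 5; chars 05.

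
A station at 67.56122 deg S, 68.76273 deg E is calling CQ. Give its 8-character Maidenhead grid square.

MC42jk15

Add 180° to longitude and 90° to latitude: 248.76273, 22.43878.
Field: 248.76273/20 → 12 → M, 22.43878/10 → 2 → C; chars MC.
Square: 8.76273/2 → 4, 2.43878/1 → 2; chars 42.
Subsquare: 0.76273/0.0833333 → 9 → j, 0.43878/0.0416667 → 10 → k; chars jk.
Extended square: 0.01273/0.00833333 → 1, 0.02211/0.00416667 → 5; chars 15.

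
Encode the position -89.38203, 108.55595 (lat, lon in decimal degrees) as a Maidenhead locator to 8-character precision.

OA40go68

Shift to the Maidenhead origin (180°W, 90°S): lon 288.55595, lat 0.61797.
Field: 288.55595/20 → 14 → O, 0.61797/10 → 0 → A; chars OA.
Square: 8.55595/2 → 4, 0.61797/1 → 0; chars 40.
Subsquare: 0.55595/0.0833333 → 6 → g, 0.61797/0.0416667 → 14 → o; chars go.
Extended square: 0.05595/0.00833333 → 6, 0.03464/0.00416667 → 8; chars 68.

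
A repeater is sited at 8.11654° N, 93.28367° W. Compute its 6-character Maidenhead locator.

EJ38ic

Offset from 180°W / 90°S: lon 86.7163°, lat 98.1165°.
Field: 86.7163/20 → 4 → E, 98.1165/10 → 9 → J; chars EJ.
Square: 6.7163/2 → 3, 8.1165/1 → 8; chars 38.
Subsquare: 0.7163/0.0833333 → 8 → i, 0.1165/0.0416667 → 2 → c; chars ic.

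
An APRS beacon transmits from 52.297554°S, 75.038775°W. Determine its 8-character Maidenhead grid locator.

FD27lq58

Add 180° to longitude and 90° to latitude: 104.96122, 37.70245.
Field: 104.96122/20 → 5 → F, 37.70245/10 → 3 → D; chars FD.
Square: 4.96122/2 → 2, 7.70245/1 → 7; chars 27.
Subsquare: 0.96122/0.0833333 → 11 → l, 0.70245/0.0416667 → 16 → q; chars lq.
Extended square: 0.04456/0.00833333 → 5, 0.03578/0.00416667 → 8; chars 58.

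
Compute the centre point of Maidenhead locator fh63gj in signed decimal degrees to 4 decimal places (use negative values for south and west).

Field F=5, H=7: +5·20° lon, +7·10° lat → SW at lon -80°, lat -20°.
Square 6, 3: +6·2° lon, +3·1° lat → SW at lon -68°, lat -17°.
Subsquare g=6, j=9: +6·0.0833333° lon, +9·0.0416667° lat → SW at lon -67.5°, lat -16.625°.
Cell spans 0.0833333° lon × 0.0416667° lat. Centre is SW corner plus half of each.
latitude -16.6042, longitude -67.4583.

-16.6042, -67.4583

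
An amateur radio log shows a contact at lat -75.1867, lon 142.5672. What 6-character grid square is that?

QB14gt

Shift to the Maidenhead origin (180°W, 90°S): lon 322.5672, lat 14.8133.
Field (20°×10°, letters A–R): 322.5672/20 → 16 → Q, 14.8133/10 → 1 → B; chars QB.
Square (2°×1°, digits 0–9): 2.5672/2 → 1, 4.8133/1 → 4; chars 14.
Subsquare (5′×2.5′, letters a–x): 0.5672/0.0833333 → 6 → g, 0.8133/0.0416667 → 19 → t; chars gt.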